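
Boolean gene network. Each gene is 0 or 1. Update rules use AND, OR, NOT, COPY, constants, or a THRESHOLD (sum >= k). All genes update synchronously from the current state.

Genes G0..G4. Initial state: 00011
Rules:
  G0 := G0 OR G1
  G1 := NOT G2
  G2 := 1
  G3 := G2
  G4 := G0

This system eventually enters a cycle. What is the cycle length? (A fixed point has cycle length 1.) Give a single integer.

Answer: 1

Derivation:
Step 0: 00011
Step 1: G0=G0|G1=0|0=0 G1=NOT G2=NOT 0=1 G2=1(const) G3=G2=0 G4=G0=0 -> 01100
Step 2: G0=G0|G1=0|1=1 G1=NOT G2=NOT 1=0 G2=1(const) G3=G2=1 G4=G0=0 -> 10110
Step 3: G0=G0|G1=1|0=1 G1=NOT G2=NOT 1=0 G2=1(const) G3=G2=1 G4=G0=1 -> 10111
Step 4: G0=G0|G1=1|0=1 G1=NOT G2=NOT 1=0 G2=1(const) G3=G2=1 G4=G0=1 -> 10111
State from step 4 equals state from step 3 -> cycle length 1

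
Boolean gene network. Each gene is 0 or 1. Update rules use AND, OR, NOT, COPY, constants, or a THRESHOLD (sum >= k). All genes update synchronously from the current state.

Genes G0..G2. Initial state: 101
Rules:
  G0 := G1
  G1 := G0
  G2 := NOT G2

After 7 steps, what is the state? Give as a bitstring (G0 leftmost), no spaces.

Step 1: G0=G1=0 G1=G0=1 G2=NOT G2=NOT 1=0 -> 010
Step 2: G0=G1=1 G1=G0=0 G2=NOT G2=NOT 0=1 -> 101
Step 3: G0=G1=0 G1=G0=1 G2=NOT G2=NOT 1=0 -> 010
Step 4: G0=G1=1 G1=G0=0 G2=NOT G2=NOT 0=1 -> 101
Step 5: G0=G1=0 G1=G0=1 G2=NOT G2=NOT 1=0 -> 010
Step 6: G0=G1=1 G1=G0=0 G2=NOT G2=NOT 0=1 -> 101
Step 7: G0=G1=0 G1=G0=1 G2=NOT G2=NOT 1=0 -> 010

010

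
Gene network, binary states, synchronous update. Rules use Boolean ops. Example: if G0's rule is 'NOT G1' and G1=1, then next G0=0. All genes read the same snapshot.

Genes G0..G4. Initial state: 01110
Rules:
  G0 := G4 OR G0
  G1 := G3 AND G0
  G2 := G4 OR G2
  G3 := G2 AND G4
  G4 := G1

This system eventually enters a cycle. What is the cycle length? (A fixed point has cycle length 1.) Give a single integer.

Answer: 3

Derivation:
Step 0: 01110
Step 1: G0=G4|G0=0|0=0 G1=G3&G0=1&0=0 G2=G4|G2=0|1=1 G3=G2&G4=1&0=0 G4=G1=1 -> 00101
Step 2: G0=G4|G0=1|0=1 G1=G3&G0=0&0=0 G2=G4|G2=1|1=1 G3=G2&G4=1&1=1 G4=G1=0 -> 10110
Step 3: G0=G4|G0=0|1=1 G1=G3&G0=1&1=1 G2=G4|G2=0|1=1 G3=G2&G4=1&0=0 G4=G1=0 -> 11100
Step 4: G0=G4|G0=0|1=1 G1=G3&G0=0&1=0 G2=G4|G2=0|1=1 G3=G2&G4=1&0=0 G4=G1=1 -> 10101
Step 5: G0=G4|G0=1|1=1 G1=G3&G0=0&1=0 G2=G4|G2=1|1=1 G3=G2&G4=1&1=1 G4=G1=0 -> 10110
State from step 5 equals state from step 2 -> cycle length 3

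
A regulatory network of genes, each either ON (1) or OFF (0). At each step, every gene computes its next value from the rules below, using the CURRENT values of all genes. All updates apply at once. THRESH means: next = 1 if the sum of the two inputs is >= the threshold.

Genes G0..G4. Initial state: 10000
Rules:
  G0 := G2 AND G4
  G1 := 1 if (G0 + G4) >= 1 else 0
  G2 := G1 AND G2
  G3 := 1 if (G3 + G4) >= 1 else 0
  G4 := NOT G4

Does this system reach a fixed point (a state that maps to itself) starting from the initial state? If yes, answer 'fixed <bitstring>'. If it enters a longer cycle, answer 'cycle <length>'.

Step 0: 10000
Step 1: G0=G2&G4=0&0=0 G1=(1+0>=1)=1 G2=G1&G2=0&0=0 G3=(0+0>=1)=0 G4=NOT G4=NOT 0=1 -> 01001
Step 2: G0=G2&G4=0&1=0 G1=(0+1>=1)=1 G2=G1&G2=1&0=0 G3=(0+1>=1)=1 G4=NOT G4=NOT 1=0 -> 01010
Step 3: G0=G2&G4=0&0=0 G1=(0+0>=1)=0 G2=G1&G2=1&0=0 G3=(1+0>=1)=1 G4=NOT G4=NOT 0=1 -> 00011
Step 4: G0=G2&G4=0&1=0 G1=(0+1>=1)=1 G2=G1&G2=0&0=0 G3=(1+1>=1)=1 G4=NOT G4=NOT 1=0 -> 01010
Cycle of length 2 starting at step 2 -> no fixed point

Answer: cycle 2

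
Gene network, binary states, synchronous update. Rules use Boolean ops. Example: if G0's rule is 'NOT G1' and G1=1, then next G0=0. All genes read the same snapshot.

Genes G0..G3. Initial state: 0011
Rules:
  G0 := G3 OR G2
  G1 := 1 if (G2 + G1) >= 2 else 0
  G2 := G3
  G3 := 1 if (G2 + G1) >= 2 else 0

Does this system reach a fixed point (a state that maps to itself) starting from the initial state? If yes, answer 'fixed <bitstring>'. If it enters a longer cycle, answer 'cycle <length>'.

Answer: fixed 0000

Derivation:
Step 0: 0011
Step 1: G0=G3|G2=1|1=1 G1=(1+0>=2)=0 G2=G3=1 G3=(1+0>=2)=0 -> 1010
Step 2: G0=G3|G2=0|1=1 G1=(1+0>=2)=0 G2=G3=0 G3=(1+0>=2)=0 -> 1000
Step 3: G0=G3|G2=0|0=0 G1=(0+0>=2)=0 G2=G3=0 G3=(0+0>=2)=0 -> 0000
Step 4: G0=G3|G2=0|0=0 G1=(0+0>=2)=0 G2=G3=0 G3=(0+0>=2)=0 -> 0000
Fixed point reached at step 3: 0000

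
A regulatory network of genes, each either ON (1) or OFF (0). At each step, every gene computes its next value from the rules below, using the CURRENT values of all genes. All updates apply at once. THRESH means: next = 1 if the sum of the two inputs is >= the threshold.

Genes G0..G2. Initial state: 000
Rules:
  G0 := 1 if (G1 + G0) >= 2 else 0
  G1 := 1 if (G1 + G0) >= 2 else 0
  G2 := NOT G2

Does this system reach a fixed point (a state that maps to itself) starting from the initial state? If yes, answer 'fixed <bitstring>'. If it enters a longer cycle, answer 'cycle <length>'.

Answer: cycle 2

Derivation:
Step 0: 000
Step 1: G0=(0+0>=2)=0 G1=(0+0>=2)=0 G2=NOT G2=NOT 0=1 -> 001
Step 2: G0=(0+0>=2)=0 G1=(0+0>=2)=0 G2=NOT G2=NOT 1=0 -> 000
Cycle of length 2 starting at step 0 -> no fixed point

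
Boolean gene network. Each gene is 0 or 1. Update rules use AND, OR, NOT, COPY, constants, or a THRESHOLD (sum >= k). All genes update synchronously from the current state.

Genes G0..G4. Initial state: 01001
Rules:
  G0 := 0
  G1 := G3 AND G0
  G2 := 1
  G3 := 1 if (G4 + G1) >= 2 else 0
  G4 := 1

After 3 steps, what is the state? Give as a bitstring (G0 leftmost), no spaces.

Step 1: G0=0(const) G1=G3&G0=0&0=0 G2=1(const) G3=(1+1>=2)=1 G4=1(const) -> 00111
Step 2: G0=0(const) G1=G3&G0=1&0=0 G2=1(const) G3=(1+0>=2)=0 G4=1(const) -> 00101
Step 3: G0=0(const) G1=G3&G0=0&0=0 G2=1(const) G3=(1+0>=2)=0 G4=1(const) -> 00101

00101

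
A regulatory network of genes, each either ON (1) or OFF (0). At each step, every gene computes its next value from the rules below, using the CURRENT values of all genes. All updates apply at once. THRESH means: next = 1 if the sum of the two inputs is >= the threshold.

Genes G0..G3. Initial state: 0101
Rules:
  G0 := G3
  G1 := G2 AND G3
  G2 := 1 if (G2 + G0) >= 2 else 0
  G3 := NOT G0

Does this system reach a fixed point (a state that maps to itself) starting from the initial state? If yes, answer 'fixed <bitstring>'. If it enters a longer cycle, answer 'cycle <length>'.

Step 0: 0101
Step 1: G0=G3=1 G1=G2&G3=0&1=0 G2=(0+0>=2)=0 G3=NOT G0=NOT 0=1 -> 1001
Step 2: G0=G3=1 G1=G2&G3=0&1=0 G2=(0+1>=2)=0 G3=NOT G0=NOT 1=0 -> 1000
Step 3: G0=G3=0 G1=G2&G3=0&0=0 G2=(0+1>=2)=0 G3=NOT G0=NOT 1=0 -> 0000
Step 4: G0=G3=0 G1=G2&G3=0&0=0 G2=(0+0>=2)=0 G3=NOT G0=NOT 0=1 -> 0001
Step 5: G0=G3=1 G1=G2&G3=0&1=0 G2=(0+0>=2)=0 G3=NOT G0=NOT 0=1 -> 1001
Cycle of length 4 starting at step 1 -> no fixed point

Answer: cycle 4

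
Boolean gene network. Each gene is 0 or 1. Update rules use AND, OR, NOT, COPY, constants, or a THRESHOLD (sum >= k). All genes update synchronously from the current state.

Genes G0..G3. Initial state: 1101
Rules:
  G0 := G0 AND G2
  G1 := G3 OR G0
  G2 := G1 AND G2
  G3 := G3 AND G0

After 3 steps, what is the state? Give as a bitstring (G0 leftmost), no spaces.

Step 1: G0=G0&G2=1&0=0 G1=G3|G0=1|1=1 G2=G1&G2=1&0=0 G3=G3&G0=1&1=1 -> 0101
Step 2: G0=G0&G2=0&0=0 G1=G3|G0=1|0=1 G2=G1&G2=1&0=0 G3=G3&G0=1&0=0 -> 0100
Step 3: G0=G0&G2=0&0=0 G1=G3|G0=0|0=0 G2=G1&G2=1&0=0 G3=G3&G0=0&0=0 -> 0000

0000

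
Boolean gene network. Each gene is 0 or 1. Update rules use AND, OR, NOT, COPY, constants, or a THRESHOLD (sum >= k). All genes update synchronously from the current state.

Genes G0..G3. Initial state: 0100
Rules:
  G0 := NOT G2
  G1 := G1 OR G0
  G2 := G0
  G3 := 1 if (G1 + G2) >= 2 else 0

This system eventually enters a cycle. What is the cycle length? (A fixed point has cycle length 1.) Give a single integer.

Answer: 4

Derivation:
Step 0: 0100
Step 1: G0=NOT G2=NOT 0=1 G1=G1|G0=1|0=1 G2=G0=0 G3=(1+0>=2)=0 -> 1100
Step 2: G0=NOT G2=NOT 0=1 G1=G1|G0=1|1=1 G2=G0=1 G3=(1+0>=2)=0 -> 1110
Step 3: G0=NOT G2=NOT 1=0 G1=G1|G0=1|1=1 G2=G0=1 G3=(1+1>=2)=1 -> 0111
Step 4: G0=NOT G2=NOT 1=0 G1=G1|G0=1|0=1 G2=G0=0 G3=(1+1>=2)=1 -> 0101
Step 5: G0=NOT G2=NOT 0=1 G1=G1|G0=1|0=1 G2=G0=0 G3=(1+0>=2)=0 -> 1100
State from step 5 equals state from step 1 -> cycle length 4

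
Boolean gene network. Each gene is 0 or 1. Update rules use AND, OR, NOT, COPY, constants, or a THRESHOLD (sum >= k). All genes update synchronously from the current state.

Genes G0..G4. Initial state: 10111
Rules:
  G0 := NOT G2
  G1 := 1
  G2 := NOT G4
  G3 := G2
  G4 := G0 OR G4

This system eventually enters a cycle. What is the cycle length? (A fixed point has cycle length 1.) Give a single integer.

Step 0: 10111
Step 1: G0=NOT G2=NOT 1=0 G1=1(const) G2=NOT G4=NOT 1=0 G3=G2=1 G4=G0|G4=1|1=1 -> 01011
Step 2: G0=NOT G2=NOT 0=1 G1=1(const) G2=NOT G4=NOT 1=0 G3=G2=0 G4=G0|G4=0|1=1 -> 11001
Step 3: G0=NOT G2=NOT 0=1 G1=1(const) G2=NOT G4=NOT 1=0 G3=G2=0 G4=G0|G4=1|1=1 -> 11001
State from step 3 equals state from step 2 -> cycle length 1

Answer: 1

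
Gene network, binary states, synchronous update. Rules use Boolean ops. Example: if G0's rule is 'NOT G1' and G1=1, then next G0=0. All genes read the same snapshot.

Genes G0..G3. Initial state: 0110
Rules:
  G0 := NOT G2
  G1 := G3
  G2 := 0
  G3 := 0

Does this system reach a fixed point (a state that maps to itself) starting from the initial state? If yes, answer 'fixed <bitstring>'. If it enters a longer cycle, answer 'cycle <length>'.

Step 0: 0110
Step 1: G0=NOT G2=NOT 1=0 G1=G3=0 G2=0(const) G3=0(const) -> 0000
Step 2: G0=NOT G2=NOT 0=1 G1=G3=0 G2=0(const) G3=0(const) -> 1000
Step 3: G0=NOT G2=NOT 0=1 G1=G3=0 G2=0(const) G3=0(const) -> 1000
Fixed point reached at step 2: 1000

Answer: fixed 1000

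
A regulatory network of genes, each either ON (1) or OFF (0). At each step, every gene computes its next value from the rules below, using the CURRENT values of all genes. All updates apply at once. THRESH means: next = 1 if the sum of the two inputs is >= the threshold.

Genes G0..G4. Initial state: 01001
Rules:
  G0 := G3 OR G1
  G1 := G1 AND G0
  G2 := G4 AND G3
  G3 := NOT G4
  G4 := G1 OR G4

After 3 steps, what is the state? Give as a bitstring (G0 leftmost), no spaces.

Step 1: G0=G3|G1=0|1=1 G1=G1&G0=1&0=0 G2=G4&G3=1&0=0 G3=NOT G4=NOT 1=0 G4=G1|G4=1|1=1 -> 10001
Step 2: G0=G3|G1=0|0=0 G1=G1&G0=0&1=0 G2=G4&G3=1&0=0 G3=NOT G4=NOT 1=0 G4=G1|G4=0|1=1 -> 00001
Step 3: G0=G3|G1=0|0=0 G1=G1&G0=0&0=0 G2=G4&G3=1&0=0 G3=NOT G4=NOT 1=0 G4=G1|G4=0|1=1 -> 00001

00001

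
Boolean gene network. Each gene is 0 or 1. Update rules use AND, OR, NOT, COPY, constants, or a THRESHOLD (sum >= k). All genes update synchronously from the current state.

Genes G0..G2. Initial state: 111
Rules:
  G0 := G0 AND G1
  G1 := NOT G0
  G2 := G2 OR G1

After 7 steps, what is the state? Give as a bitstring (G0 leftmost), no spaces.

Step 1: G0=G0&G1=1&1=1 G1=NOT G0=NOT 1=0 G2=G2|G1=1|1=1 -> 101
Step 2: G0=G0&G1=1&0=0 G1=NOT G0=NOT 1=0 G2=G2|G1=1|0=1 -> 001
Step 3: G0=G0&G1=0&0=0 G1=NOT G0=NOT 0=1 G2=G2|G1=1|0=1 -> 011
Step 4: G0=G0&G1=0&1=0 G1=NOT G0=NOT 0=1 G2=G2|G1=1|1=1 -> 011
Step 5: G0=G0&G1=0&1=0 G1=NOT G0=NOT 0=1 G2=G2|G1=1|1=1 -> 011
Step 6: G0=G0&G1=0&1=0 G1=NOT G0=NOT 0=1 G2=G2|G1=1|1=1 -> 011
Step 7: G0=G0&G1=0&1=0 G1=NOT G0=NOT 0=1 G2=G2|G1=1|1=1 -> 011

011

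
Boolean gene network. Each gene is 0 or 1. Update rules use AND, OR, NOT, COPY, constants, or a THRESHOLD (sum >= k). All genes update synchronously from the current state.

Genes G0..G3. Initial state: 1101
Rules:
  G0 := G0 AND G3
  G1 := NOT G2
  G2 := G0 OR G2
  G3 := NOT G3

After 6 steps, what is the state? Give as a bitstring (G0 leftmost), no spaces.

Step 1: G0=G0&G3=1&1=1 G1=NOT G2=NOT 0=1 G2=G0|G2=1|0=1 G3=NOT G3=NOT 1=0 -> 1110
Step 2: G0=G0&G3=1&0=0 G1=NOT G2=NOT 1=0 G2=G0|G2=1|1=1 G3=NOT G3=NOT 0=1 -> 0011
Step 3: G0=G0&G3=0&1=0 G1=NOT G2=NOT 1=0 G2=G0|G2=0|1=1 G3=NOT G3=NOT 1=0 -> 0010
Step 4: G0=G0&G3=0&0=0 G1=NOT G2=NOT 1=0 G2=G0|G2=0|1=1 G3=NOT G3=NOT 0=1 -> 0011
Step 5: G0=G0&G3=0&1=0 G1=NOT G2=NOT 1=0 G2=G0|G2=0|1=1 G3=NOT G3=NOT 1=0 -> 0010
Step 6: G0=G0&G3=0&0=0 G1=NOT G2=NOT 1=0 G2=G0|G2=0|1=1 G3=NOT G3=NOT 0=1 -> 0011

0011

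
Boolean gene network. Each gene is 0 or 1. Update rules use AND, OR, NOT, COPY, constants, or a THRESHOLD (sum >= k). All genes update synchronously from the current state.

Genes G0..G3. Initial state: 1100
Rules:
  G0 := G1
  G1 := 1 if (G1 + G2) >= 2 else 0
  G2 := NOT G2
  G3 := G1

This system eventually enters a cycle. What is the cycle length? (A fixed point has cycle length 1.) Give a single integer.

Step 0: 1100
Step 1: G0=G1=1 G1=(1+0>=2)=0 G2=NOT G2=NOT 0=1 G3=G1=1 -> 1011
Step 2: G0=G1=0 G1=(0+1>=2)=0 G2=NOT G2=NOT 1=0 G3=G1=0 -> 0000
Step 3: G0=G1=0 G1=(0+0>=2)=0 G2=NOT G2=NOT 0=1 G3=G1=0 -> 0010
Step 4: G0=G1=0 G1=(0+1>=2)=0 G2=NOT G2=NOT 1=0 G3=G1=0 -> 0000
State from step 4 equals state from step 2 -> cycle length 2

Answer: 2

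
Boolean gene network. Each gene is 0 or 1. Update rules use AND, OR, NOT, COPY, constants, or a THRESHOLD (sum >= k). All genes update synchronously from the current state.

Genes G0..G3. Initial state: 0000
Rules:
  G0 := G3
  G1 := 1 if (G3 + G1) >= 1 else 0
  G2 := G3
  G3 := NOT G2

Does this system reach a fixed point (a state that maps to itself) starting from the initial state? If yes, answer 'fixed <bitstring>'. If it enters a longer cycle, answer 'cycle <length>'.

Answer: cycle 4

Derivation:
Step 0: 0000
Step 1: G0=G3=0 G1=(0+0>=1)=0 G2=G3=0 G3=NOT G2=NOT 0=1 -> 0001
Step 2: G0=G3=1 G1=(1+0>=1)=1 G2=G3=1 G3=NOT G2=NOT 0=1 -> 1111
Step 3: G0=G3=1 G1=(1+1>=1)=1 G2=G3=1 G3=NOT G2=NOT 1=0 -> 1110
Step 4: G0=G3=0 G1=(0+1>=1)=1 G2=G3=0 G3=NOT G2=NOT 1=0 -> 0100
Step 5: G0=G3=0 G1=(0+1>=1)=1 G2=G3=0 G3=NOT G2=NOT 0=1 -> 0101
Step 6: G0=G3=1 G1=(1+1>=1)=1 G2=G3=1 G3=NOT G2=NOT 0=1 -> 1111
Cycle of length 4 starting at step 2 -> no fixed point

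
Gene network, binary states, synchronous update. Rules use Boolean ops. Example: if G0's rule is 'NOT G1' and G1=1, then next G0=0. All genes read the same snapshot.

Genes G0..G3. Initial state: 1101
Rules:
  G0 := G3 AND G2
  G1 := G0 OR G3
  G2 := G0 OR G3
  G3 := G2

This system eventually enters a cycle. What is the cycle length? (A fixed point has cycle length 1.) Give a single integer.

Step 0: 1101
Step 1: G0=G3&G2=1&0=0 G1=G0|G3=1|1=1 G2=G0|G3=1|1=1 G3=G2=0 -> 0110
Step 2: G0=G3&G2=0&1=0 G1=G0|G3=0|0=0 G2=G0|G3=0|0=0 G3=G2=1 -> 0001
Step 3: G0=G3&G2=1&0=0 G1=G0|G3=0|1=1 G2=G0|G3=0|1=1 G3=G2=0 -> 0110
State from step 3 equals state from step 1 -> cycle length 2

Answer: 2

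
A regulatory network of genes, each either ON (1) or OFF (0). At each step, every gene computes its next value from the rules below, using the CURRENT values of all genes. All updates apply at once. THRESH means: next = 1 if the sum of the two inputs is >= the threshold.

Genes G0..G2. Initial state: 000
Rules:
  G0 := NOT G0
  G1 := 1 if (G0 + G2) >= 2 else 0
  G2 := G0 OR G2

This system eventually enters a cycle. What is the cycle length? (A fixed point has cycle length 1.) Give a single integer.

Answer: 2

Derivation:
Step 0: 000
Step 1: G0=NOT G0=NOT 0=1 G1=(0+0>=2)=0 G2=G0|G2=0|0=0 -> 100
Step 2: G0=NOT G0=NOT 1=0 G1=(1+0>=2)=0 G2=G0|G2=1|0=1 -> 001
Step 3: G0=NOT G0=NOT 0=1 G1=(0+1>=2)=0 G2=G0|G2=0|1=1 -> 101
Step 4: G0=NOT G0=NOT 1=0 G1=(1+1>=2)=1 G2=G0|G2=1|1=1 -> 011
Step 5: G0=NOT G0=NOT 0=1 G1=(0+1>=2)=0 G2=G0|G2=0|1=1 -> 101
State from step 5 equals state from step 3 -> cycle length 2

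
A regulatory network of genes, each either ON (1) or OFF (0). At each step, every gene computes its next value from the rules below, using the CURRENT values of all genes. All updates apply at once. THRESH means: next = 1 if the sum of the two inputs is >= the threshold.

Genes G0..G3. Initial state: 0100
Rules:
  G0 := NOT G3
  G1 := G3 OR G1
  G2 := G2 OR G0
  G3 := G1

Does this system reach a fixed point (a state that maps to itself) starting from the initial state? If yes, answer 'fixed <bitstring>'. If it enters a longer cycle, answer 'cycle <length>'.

Step 0: 0100
Step 1: G0=NOT G3=NOT 0=1 G1=G3|G1=0|1=1 G2=G2|G0=0|0=0 G3=G1=1 -> 1101
Step 2: G0=NOT G3=NOT 1=0 G1=G3|G1=1|1=1 G2=G2|G0=0|1=1 G3=G1=1 -> 0111
Step 3: G0=NOT G3=NOT 1=0 G1=G3|G1=1|1=1 G2=G2|G0=1|0=1 G3=G1=1 -> 0111
Fixed point reached at step 2: 0111

Answer: fixed 0111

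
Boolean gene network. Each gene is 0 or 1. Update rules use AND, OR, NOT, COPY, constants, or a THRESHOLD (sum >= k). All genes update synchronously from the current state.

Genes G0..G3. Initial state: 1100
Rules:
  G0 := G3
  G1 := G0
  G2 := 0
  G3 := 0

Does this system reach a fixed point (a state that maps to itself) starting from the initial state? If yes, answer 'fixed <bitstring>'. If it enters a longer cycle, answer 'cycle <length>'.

Step 0: 1100
Step 1: G0=G3=0 G1=G0=1 G2=0(const) G3=0(const) -> 0100
Step 2: G0=G3=0 G1=G0=0 G2=0(const) G3=0(const) -> 0000
Step 3: G0=G3=0 G1=G0=0 G2=0(const) G3=0(const) -> 0000
Fixed point reached at step 2: 0000

Answer: fixed 0000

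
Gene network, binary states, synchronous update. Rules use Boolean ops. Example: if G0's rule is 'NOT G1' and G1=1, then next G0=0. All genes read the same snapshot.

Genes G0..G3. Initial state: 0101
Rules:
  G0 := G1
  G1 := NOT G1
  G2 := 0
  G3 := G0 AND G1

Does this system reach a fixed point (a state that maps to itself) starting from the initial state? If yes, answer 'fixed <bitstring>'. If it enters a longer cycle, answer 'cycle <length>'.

Step 0: 0101
Step 1: G0=G1=1 G1=NOT G1=NOT 1=0 G2=0(const) G3=G0&G1=0&1=0 -> 1000
Step 2: G0=G1=0 G1=NOT G1=NOT 0=1 G2=0(const) G3=G0&G1=1&0=0 -> 0100
Step 3: G0=G1=1 G1=NOT G1=NOT 1=0 G2=0(const) G3=G0&G1=0&1=0 -> 1000
Cycle of length 2 starting at step 1 -> no fixed point

Answer: cycle 2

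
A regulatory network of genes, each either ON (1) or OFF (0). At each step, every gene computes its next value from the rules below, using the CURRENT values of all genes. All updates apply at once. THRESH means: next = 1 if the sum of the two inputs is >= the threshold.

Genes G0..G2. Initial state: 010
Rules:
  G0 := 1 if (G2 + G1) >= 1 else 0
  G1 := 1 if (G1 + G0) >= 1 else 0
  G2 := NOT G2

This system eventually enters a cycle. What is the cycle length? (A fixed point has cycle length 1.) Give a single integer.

Step 0: 010
Step 1: G0=(0+1>=1)=1 G1=(1+0>=1)=1 G2=NOT G2=NOT 0=1 -> 111
Step 2: G0=(1+1>=1)=1 G1=(1+1>=1)=1 G2=NOT G2=NOT 1=0 -> 110
Step 3: G0=(0+1>=1)=1 G1=(1+1>=1)=1 G2=NOT G2=NOT 0=1 -> 111
State from step 3 equals state from step 1 -> cycle length 2

Answer: 2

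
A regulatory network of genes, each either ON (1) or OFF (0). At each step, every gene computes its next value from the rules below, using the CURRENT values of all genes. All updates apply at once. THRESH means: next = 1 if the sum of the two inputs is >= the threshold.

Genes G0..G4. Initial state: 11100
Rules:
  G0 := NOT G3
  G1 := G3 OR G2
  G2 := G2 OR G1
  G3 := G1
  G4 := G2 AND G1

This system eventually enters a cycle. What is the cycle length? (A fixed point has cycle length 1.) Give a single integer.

Step 0: 11100
Step 1: G0=NOT G3=NOT 0=1 G1=G3|G2=0|1=1 G2=G2|G1=1|1=1 G3=G1=1 G4=G2&G1=1&1=1 -> 11111
Step 2: G0=NOT G3=NOT 1=0 G1=G3|G2=1|1=1 G2=G2|G1=1|1=1 G3=G1=1 G4=G2&G1=1&1=1 -> 01111
Step 3: G0=NOT G3=NOT 1=0 G1=G3|G2=1|1=1 G2=G2|G1=1|1=1 G3=G1=1 G4=G2&G1=1&1=1 -> 01111
State from step 3 equals state from step 2 -> cycle length 1

Answer: 1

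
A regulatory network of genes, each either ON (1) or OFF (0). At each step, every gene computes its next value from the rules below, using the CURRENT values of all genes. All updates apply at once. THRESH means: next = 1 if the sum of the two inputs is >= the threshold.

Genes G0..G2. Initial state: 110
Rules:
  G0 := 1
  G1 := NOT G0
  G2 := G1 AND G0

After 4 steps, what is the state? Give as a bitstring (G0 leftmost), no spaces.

Step 1: G0=1(const) G1=NOT G0=NOT 1=0 G2=G1&G0=1&1=1 -> 101
Step 2: G0=1(const) G1=NOT G0=NOT 1=0 G2=G1&G0=0&1=0 -> 100
Step 3: G0=1(const) G1=NOT G0=NOT 1=0 G2=G1&G0=0&1=0 -> 100
Step 4: G0=1(const) G1=NOT G0=NOT 1=0 G2=G1&G0=0&1=0 -> 100

100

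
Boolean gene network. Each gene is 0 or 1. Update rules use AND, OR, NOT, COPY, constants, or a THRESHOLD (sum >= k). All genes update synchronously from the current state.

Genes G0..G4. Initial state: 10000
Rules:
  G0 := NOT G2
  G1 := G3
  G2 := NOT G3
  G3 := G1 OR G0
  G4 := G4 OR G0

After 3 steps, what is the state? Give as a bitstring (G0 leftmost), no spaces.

Step 1: G0=NOT G2=NOT 0=1 G1=G3=0 G2=NOT G3=NOT 0=1 G3=G1|G0=0|1=1 G4=G4|G0=0|1=1 -> 10111
Step 2: G0=NOT G2=NOT 1=0 G1=G3=1 G2=NOT G3=NOT 1=0 G3=G1|G0=0|1=1 G4=G4|G0=1|1=1 -> 01011
Step 3: G0=NOT G2=NOT 0=1 G1=G3=1 G2=NOT G3=NOT 1=0 G3=G1|G0=1|0=1 G4=G4|G0=1|0=1 -> 11011

11011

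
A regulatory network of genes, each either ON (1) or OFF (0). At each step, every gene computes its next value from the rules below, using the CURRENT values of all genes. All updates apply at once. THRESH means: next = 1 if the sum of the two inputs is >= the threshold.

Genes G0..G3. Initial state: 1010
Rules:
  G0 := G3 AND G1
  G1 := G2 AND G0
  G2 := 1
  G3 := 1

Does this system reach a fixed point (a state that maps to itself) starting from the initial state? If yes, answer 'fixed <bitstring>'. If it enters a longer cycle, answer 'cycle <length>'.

Answer: cycle 2

Derivation:
Step 0: 1010
Step 1: G0=G3&G1=0&0=0 G1=G2&G0=1&1=1 G2=1(const) G3=1(const) -> 0111
Step 2: G0=G3&G1=1&1=1 G1=G2&G0=1&0=0 G2=1(const) G3=1(const) -> 1011
Step 3: G0=G3&G1=1&0=0 G1=G2&G0=1&1=1 G2=1(const) G3=1(const) -> 0111
Cycle of length 2 starting at step 1 -> no fixed point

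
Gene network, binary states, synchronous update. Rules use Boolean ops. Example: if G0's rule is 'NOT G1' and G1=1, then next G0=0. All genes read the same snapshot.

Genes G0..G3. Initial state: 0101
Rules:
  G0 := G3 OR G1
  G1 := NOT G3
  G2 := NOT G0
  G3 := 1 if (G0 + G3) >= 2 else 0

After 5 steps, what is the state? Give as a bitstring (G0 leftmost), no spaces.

Step 1: G0=G3|G1=1|1=1 G1=NOT G3=NOT 1=0 G2=NOT G0=NOT 0=1 G3=(0+1>=2)=0 -> 1010
Step 2: G0=G3|G1=0|0=0 G1=NOT G3=NOT 0=1 G2=NOT G0=NOT 1=0 G3=(1+0>=2)=0 -> 0100
Step 3: G0=G3|G1=0|1=1 G1=NOT G3=NOT 0=1 G2=NOT G0=NOT 0=1 G3=(0+0>=2)=0 -> 1110
Step 4: G0=G3|G1=0|1=1 G1=NOT G3=NOT 0=1 G2=NOT G0=NOT 1=0 G3=(1+0>=2)=0 -> 1100
Step 5: G0=G3|G1=0|1=1 G1=NOT G3=NOT 0=1 G2=NOT G0=NOT 1=0 G3=(1+0>=2)=0 -> 1100

1100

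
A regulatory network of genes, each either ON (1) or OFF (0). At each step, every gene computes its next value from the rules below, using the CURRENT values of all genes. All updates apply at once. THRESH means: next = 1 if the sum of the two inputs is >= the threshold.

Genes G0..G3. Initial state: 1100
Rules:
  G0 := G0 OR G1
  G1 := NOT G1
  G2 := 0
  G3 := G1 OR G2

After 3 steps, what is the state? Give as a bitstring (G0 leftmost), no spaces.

Step 1: G0=G0|G1=1|1=1 G1=NOT G1=NOT 1=0 G2=0(const) G3=G1|G2=1|0=1 -> 1001
Step 2: G0=G0|G1=1|0=1 G1=NOT G1=NOT 0=1 G2=0(const) G3=G1|G2=0|0=0 -> 1100
Step 3: G0=G0|G1=1|1=1 G1=NOT G1=NOT 1=0 G2=0(const) G3=G1|G2=1|0=1 -> 1001

1001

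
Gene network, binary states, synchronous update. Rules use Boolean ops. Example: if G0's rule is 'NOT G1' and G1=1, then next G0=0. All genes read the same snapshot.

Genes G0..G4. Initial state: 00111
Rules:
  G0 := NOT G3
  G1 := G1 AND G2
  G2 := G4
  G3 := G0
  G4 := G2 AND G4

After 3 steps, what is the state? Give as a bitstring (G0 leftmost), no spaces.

Step 1: G0=NOT G3=NOT 1=0 G1=G1&G2=0&1=0 G2=G4=1 G3=G0=0 G4=G2&G4=1&1=1 -> 00101
Step 2: G0=NOT G3=NOT 0=1 G1=G1&G2=0&1=0 G2=G4=1 G3=G0=0 G4=G2&G4=1&1=1 -> 10101
Step 3: G0=NOT G3=NOT 0=1 G1=G1&G2=0&1=0 G2=G4=1 G3=G0=1 G4=G2&G4=1&1=1 -> 10111

10111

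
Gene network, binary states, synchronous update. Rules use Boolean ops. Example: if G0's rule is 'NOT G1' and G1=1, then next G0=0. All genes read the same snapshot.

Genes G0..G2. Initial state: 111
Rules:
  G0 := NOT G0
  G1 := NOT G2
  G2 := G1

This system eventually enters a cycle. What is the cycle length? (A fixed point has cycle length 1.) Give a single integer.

Step 0: 111
Step 1: G0=NOT G0=NOT 1=0 G1=NOT G2=NOT 1=0 G2=G1=1 -> 001
Step 2: G0=NOT G0=NOT 0=1 G1=NOT G2=NOT 1=0 G2=G1=0 -> 100
Step 3: G0=NOT G0=NOT 1=0 G1=NOT G2=NOT 0=1 G2=G1=0 -> 010
Step 4: G0=NOT G0=NOT 0=1 G1=NOT G2=NOT 0=1 G2=G1=1 -> 111
State from step 4 equals state from step 0 -> cycle length 4

Answer: 4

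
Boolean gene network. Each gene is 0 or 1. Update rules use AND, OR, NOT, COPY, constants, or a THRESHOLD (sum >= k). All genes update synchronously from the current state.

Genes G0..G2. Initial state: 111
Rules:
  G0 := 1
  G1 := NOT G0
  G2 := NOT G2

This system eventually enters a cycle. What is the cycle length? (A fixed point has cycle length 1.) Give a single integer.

Step 0: 111
Step 1: G0=1(const) G1=NOT G0=NOT 1=0 G2=NOT G2=NOT 1=0 -> 100
Step 2: G0=1(const) G1=NOT G0=NOT 1=0 G2=NOT G2=NOT 0=1 -> 101
Step 3: G0=1(const) G1=NOT G0=NOT 1=0 G2=NOT G2=NOT 1=0 -> 100
State from step 3 equals state from step 1 -> cycle length 2

Answer: 2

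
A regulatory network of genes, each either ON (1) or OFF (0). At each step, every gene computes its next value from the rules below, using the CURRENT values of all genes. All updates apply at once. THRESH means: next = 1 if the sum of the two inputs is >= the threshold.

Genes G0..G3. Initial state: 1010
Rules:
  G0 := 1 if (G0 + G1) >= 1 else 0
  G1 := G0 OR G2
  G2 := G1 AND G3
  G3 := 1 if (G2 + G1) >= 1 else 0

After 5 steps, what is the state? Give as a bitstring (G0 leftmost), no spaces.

Step 1: G0=(1+0>=1)=1 G1=G0|G2=1|1=1 G2=G1&G3=0&0=0 G3=(1+0>=1)=1 -> 1101
Step 2: G0=(1+1>=1)=1 G1=G0|G2=1|0=1 G2=G1&G3=1&1=1 G3=(0+1>=1)=1 -> 1111
Step 3: G0=(1+1>=1)=1 G1=G0|G2=1|1=1 G2=G1&G3=1&1=1 G3=(1+1>=1)=1 -> 1111
Step 4: G0=(1+1>=1)=1 G1=G0|G2=1|1=1 G2=G1&G3=1&1=1 G3=(1+1>=1)=1 -> 1111
Step 5: G0=(1+1>=1)=1 G1=G0|G2=1|1=1 G2=G1&G3=1&1=1 G3=(1+1>=1)=1 -> 1111

1111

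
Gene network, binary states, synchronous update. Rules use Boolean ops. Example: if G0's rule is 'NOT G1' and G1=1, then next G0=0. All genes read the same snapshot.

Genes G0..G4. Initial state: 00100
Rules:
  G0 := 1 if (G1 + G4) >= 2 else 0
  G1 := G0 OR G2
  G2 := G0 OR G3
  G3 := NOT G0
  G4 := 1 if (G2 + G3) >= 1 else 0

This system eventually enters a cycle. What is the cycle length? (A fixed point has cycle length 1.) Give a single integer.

Answer: 1

Derivation:
Step 0: 00100
Step 1: G0=(0+0>=2)=0 G1=G0|G2=0|1=1 G2=G0|G3=0|0=0 G3=NOT G0=NOT 0=1 G4=(1+0>=1)=1 -> 01011
Step 2: G0=(1+1>=2)=1 G1=G0|G2=0|0=0 G2=G0|G3=0|1=1 G3=NOT G0=NOT 0=1 G4=(0+1>=1)=1 -> 10111
Step 3: G0=(0+1>=2)=0 G1=G0|G2=1|1=1 G2=G0|G3=1|1=1 G3=NOT G0=NOT 1=0 G4=(1+1>=1)=1 -> 01101
Step 4: G0=(1+1>=2)=1 G1=G0|G2=0|1=1 G2=G0|G3=0|0=0 G3=NOT G0=NOT 0=1 G4=(1+0>=1)=1 -> 11011
Step 5: G0=(1+1>=2)=1 G1=G0|G2=1|0=1 G2=G0|G3=1|1=1 G3=NOT G0=NOT 1=0 G4=(0+1>=1)=1 -> 11101
Step 6: G0=(1+1>=2)=1 G1=G0|G2=1|1=1 G2=G0|G3=1|0=1 G3=NOT G0=NOT 1=0 G4=(1+0>=1)=1 -> 11101
State from step 6 equals state from step 5 -> cycle length 1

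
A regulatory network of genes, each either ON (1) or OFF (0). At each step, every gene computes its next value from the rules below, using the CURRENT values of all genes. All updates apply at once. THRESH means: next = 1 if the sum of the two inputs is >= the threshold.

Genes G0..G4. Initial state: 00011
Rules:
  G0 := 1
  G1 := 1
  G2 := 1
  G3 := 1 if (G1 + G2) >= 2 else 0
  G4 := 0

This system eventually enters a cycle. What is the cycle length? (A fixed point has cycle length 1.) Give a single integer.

Answer: 1

Derivation:
Step 0: 00011
Step 1: G0=1(const) G1=1(const) G2=1(const) G3=(0+0>=2)=0 G4=0(const) -> 11100
Step 2: G0=1(const) G1=1(const) G2=1(const) G3=(1+1>=2)=1 G4=0(const) -> 11110
Step 3: G0=1(const) G1=1(const) G2=1(const) G3=(1+1>=2)=1 G4=0(const) -> 11110
State from step 3 equals state from step 2 -> cycle length 1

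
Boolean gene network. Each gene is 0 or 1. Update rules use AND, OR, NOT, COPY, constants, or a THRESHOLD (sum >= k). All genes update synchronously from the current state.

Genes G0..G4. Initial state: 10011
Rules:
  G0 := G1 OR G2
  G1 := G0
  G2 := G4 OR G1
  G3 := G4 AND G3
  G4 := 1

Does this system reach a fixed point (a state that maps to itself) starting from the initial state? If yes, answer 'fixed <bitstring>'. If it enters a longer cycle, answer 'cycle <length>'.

Step 0: 10011
Step 1: G0=G1|G2=0|0=0 G1=G0=1 G2=G4|G1=1|0=1 G3=G4&G3=1&1=1 G4=1(const) -> 01111
Step 2: G0=G1|G2=1|1=1 G1=G0=0 G2=G4|G1=1|1=1 G3=G4&G3=1&1=1 G4=1(const) -> 10111
Step 3: G0=G1|G2=0|1=1 G1=G0=1 G2=G4|G1=1|0=1 G3=G4&G3=1&1=1 G4=1(const) -> 11111
Step 4: G0=G1|G2=1|1=1 G1=G0=1 G2=G4|G1=1|1=1 G3=G4&G3=1&1=1 G4=1(const) -> 11111
Fixed point reached at step 3: 11111

Answer: fixed 11111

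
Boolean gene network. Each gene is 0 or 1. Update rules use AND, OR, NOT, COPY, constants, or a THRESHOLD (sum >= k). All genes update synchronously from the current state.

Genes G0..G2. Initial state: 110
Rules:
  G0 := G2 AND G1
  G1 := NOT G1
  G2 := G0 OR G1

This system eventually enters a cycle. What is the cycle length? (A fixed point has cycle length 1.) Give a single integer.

Step 0: 110
Step 1: G0=G2&G1=0&1=0 G1=NOT G1=NOT 1=0 G2=G0|G1=1|1=1 -> 001
Step 2: G0=G2&G1=1&0=0 G1=NOT G1=NOT 0=1 G2=G0|G1=0|0=0 -> 010
Step 3: G0=G2&G1=0&1=0 G1=NOT G1=NOT 1=0 G2=G0|G1=0|1=1 -> 001
State from step 3 equals state from step 1 -> cycle length 2

Answer: 2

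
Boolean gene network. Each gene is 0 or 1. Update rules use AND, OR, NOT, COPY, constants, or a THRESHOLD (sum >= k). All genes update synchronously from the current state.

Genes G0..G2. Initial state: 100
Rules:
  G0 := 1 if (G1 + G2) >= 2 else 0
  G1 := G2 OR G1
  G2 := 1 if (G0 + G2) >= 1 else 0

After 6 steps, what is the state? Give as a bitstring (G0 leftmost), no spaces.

Step 1: G0=(0+0>=2)=0 G1=G2|G1=0|0=0 G2=(1+0>=1)=1 -> 001
Step 2: G0=(0+1>=2)=0 G1=G2|G1=1|0=1 G2=(0+1>=1)=1 -> 011
Step 3: G0=(1+1>=2)=1 G1=G2|G1=1|1=1 G2=(0+1>=1)=1 -> 111
Step 4: G0=(1+1>=2)=1 G1=G2|G1=1|1=1 G2=(1+1>=1)=1 -> 111
Step 5: G0=(1+1>=2)=1 G1=G2|G1=1|1=1 G2=(1+1>=1)=1 -> 111
Step 6: G0=(1+1>=2)=1 G1=G2|G1=1|1=1 G2=(1+1>=1)=1 -> 111

111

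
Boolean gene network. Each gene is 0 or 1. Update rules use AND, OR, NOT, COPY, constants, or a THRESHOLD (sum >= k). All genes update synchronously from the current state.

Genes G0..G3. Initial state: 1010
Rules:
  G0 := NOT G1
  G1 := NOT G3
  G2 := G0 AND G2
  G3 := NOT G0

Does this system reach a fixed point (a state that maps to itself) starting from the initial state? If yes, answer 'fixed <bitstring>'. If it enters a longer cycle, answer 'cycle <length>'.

Answer: cycle 6

Derivation:
Step 0: 1010
Step 1: G0=NOT G1=NOT 0=1 G1=NOT G3=NOT 0=1 G2=G0&G2=1&1=1 G3=NOT G0=NOT 1=0 -> 1110
Step 2: G0=NOT G1=NOT 1=0 G1=NOT G3=NOT 0=1 G2=G0&G2=1&1=1 G3=NOT G0=NOT 1=0 -> 0110
Step 3: G0=NOT G1=NOT 1=0 G1=NOT G3=NOT 0=1 G2=G0&G2=0&1=0 G3=NOT G0=NOT 0=1 -> 0101
Step 4: G0=NOT G1=NOT 1=0 G1=NOT G3=NOT 1=0 G2=G0&G2=0&0=0 G3=NOT G0=NOT 0=1 -> 0001
Step 5: G0=NOT G1=NOT 0=1 G1=NOT G3=NOT 1=0 G2=G0&G2=0&0=0 G3=NOT G0=NOT 0=1 -> 1001
Step 6: G0=NOT G1=NOT 0=1 G1=NOT G3=NOT 1=0 G2=G0&G2=1&0=0 G3=NOT G0=NOT 1=0 -> 1000
Step 7: G0=NOT G1=NOT 0=1 G1=NOT G3=NOT 0=1 G2=G0&G2=1&0=0 G3=NOT G0=NOT 1=0 -> 1100
Step 8: G0=NOT G1=NOT 1=0 G1=NOT G3=NOT 0=1 G2=G0&G2=1&0=0 G3=NOT G0=NOT 1=0 -> 0100
Step 9: G0=NOT G1=NOT 1=0 G1=NOT G3=NOT 0=1 G2=G0&G2=0&0=0 G3=NOT G0=NOT 0=1 -> 0101
Cycle of length 6 starting at step 3 -> no fixed point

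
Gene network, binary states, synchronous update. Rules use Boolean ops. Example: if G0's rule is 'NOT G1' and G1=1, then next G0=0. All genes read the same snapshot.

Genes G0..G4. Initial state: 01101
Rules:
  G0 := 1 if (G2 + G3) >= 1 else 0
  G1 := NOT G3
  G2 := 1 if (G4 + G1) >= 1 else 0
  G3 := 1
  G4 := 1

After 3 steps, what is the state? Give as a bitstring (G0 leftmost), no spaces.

Step 1: G0=(1+0>=1)=1 G1=NOT G3=NOT 0=1 G2=(1+1>=1)=1 G3=1(const) G4=1(const) -> 11111
Step 2: G0=(1+1>=1)=1 G1=NOT G3=NOT 1=0 G2=(1+1>=1)=1 G3=1(const) G4=1(const) -> 10111
Step 3: G0=(1+1>=1)=1 G1=NOT G3=NOT 1=0 G2=(1+0>=1)=1 G3=1(const) G4=1(const) -> 10111

10111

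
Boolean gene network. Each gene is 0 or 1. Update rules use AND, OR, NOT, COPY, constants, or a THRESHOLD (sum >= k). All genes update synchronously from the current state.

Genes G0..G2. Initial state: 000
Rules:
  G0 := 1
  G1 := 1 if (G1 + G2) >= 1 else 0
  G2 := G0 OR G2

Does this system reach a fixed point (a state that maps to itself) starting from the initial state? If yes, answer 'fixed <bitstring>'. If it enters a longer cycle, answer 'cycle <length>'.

Step 0: 000
Step 1: G0=1(const) G1=(0+0>=1)=0 G2=G0|G2=0|0=0 -> 100
Step 2: G0=1(const) G1=(0+0>=1)=0 G2=G0|G2=1|0=1 -> 101
Step 3: G0=1(const) G1=(0+1>=1)=1 G2=G0|G2=1|1=1 -> 111
Step 4: G0=1(const) G1=(1+1>=1)=1 G2=G0|G2=1|1=1 -> 111
Fixed point reached at step 3: 111

Answer: fixed 111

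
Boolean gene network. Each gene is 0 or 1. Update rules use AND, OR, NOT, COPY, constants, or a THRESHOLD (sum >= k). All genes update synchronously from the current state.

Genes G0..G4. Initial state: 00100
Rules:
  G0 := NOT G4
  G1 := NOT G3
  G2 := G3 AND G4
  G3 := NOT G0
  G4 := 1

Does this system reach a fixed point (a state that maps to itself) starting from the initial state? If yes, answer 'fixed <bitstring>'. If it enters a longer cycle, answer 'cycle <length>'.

Answer: fixed 00111

Derivation:
Step 0: 00100
Step 1: G0=NOT G4=NOT 0=1 G1=NOT G3=NOT 0=1 G2=G3&G4=0&0=0 G3=NOT G0=NOT 0=1 G4=1(const) -> 11011
Step 2: G0=NOT G4=NOT 1=0 G1=NOT G3=NOT 1=0 G2=G3&G4=1&1=1 G3=NOT G0=NOT 1=0 G4=1(const) -> 00101
Step 3: G0=NOT G4=NOT 1=0 G1=NOT G3=NOT 0=1 G2=G3&G4=0&1=0 G3=NOT G0=NOT 0=1 G4=1(const) -> 01011
Step 4: G0=NOT G4=NOT 1=0 G1=NOT G3=NOT 1=0 G2=G3&G4=1&1=1 G3=NOT G0=NOT 0=1 G4=1(const) -> 00111
Step 5: G0=NOT G4=NOT 1=0 G1=NOT G3=NOT 1=0 G2=G3&G4=1&1=1 G3=NOT G0=NOT 0=1 G4=1(const) -> 00111
Fixed point reached at step 4: 00111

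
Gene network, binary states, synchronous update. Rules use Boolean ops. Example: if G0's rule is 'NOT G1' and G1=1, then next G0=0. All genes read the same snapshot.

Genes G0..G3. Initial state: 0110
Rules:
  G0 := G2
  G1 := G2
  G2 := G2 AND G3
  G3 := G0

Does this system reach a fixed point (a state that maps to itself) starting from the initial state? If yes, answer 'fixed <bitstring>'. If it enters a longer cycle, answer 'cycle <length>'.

Step 0: 0110
Step 1: G0=G2=1 G1=G2=1 G2=G2&G3=1&0=0 G3=G0=0 -> 1100
Step 2: G0=G2=0 G1=G2=0 G2=G2&G3=0&0=0 G3=G0=1 -> 0001
Step 3: G0=G2=0 G1=G2=0 G2=G2&G3=0&1=0 G3=G0=0 -> 0000
Step 4: G0=G2=0 G1=G2=0 G2=G2&G3=0&0=0 G3=G0=0 -> 0000
Fixed point reached at step 3: 0000

Answer: fixed 0000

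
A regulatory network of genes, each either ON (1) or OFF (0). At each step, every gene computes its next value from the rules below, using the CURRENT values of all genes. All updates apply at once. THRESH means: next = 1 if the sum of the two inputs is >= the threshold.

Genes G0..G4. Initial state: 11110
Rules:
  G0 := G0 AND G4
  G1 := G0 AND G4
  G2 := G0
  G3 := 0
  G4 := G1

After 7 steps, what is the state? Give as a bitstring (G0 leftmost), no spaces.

Step 1: G0=G0&G4=1&0=0 G1=G0&G4=1&0=0 G2=G0=1 G3=0(const) G4=G1=1 -> 00101
Step 2: G0=G0&G4=0&1=0 G1=G0&G4=0&1=0 G2=G0=0 G3=0(const) G4=G1=0 -> 00000
Step 3: G0=G0&G4=0&0=0 G1=G0&G4=0&0=0 G2=G0=0 G3=0(const) G4=G1=0 -> 00000
Step 4: G0=G0&G4=0&0=0 G1=G0&G4=0&0=0 G2=G0=0 G3=0(const) G4=G1=0 -> 00000
Step 5: G0=G0&G4=0&0=0 G1=G0&G4=0&0=0 G2=G0=0 G3=0(const) G4=G1=0 -> 00000
Step 6: G0=G0&G4=0&0=0 G1=G0&G4=0&0=0 G2=G0=0 G3=0(const) G4=G1=0 -> 00000
Step 7: G0=G0&G4=0&0=0 G1=G0&G4=0&0=0 G2=G0=0 G3=0(const) G4=G1=0 -> 00000

00000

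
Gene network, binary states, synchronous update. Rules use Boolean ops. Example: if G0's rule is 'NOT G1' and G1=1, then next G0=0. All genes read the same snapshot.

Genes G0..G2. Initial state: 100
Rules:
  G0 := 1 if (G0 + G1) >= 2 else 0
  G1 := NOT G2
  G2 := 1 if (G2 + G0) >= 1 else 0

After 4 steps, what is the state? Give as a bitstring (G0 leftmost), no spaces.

Step 1: G0=(1+0>=2)=0 G1=NOT G2=NOT 0=1 G2=(0+1>=1)=1 -> 011
Step 2: G0=(0+1>=2)=0 G1=NOT G2=NOT 1=0 G2=(1+0>=1)=1 -> 001
Step 3: G0=(0+0>=2)=0 G1=NOT G2=NOT 1=0 G2=(1+0>=1)=1 -> 001
Step 4: G0=(0+0>=2)=0 G1=NOT G2=NOT 1=0 G2=(1+0>=1)=1 -> 001

001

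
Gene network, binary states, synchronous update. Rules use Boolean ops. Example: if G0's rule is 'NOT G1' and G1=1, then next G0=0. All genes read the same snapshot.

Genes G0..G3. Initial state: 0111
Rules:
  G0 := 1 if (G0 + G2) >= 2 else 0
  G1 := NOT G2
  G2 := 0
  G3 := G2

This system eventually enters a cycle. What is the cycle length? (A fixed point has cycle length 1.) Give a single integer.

Answer: 1

Derivation:
Step 0: 0111
Step 1: G0=(0+1>=2)=0 G1=NOT G2=NOT 1=0 G2=0(const) G3=G2=1 -> 0001
Step 2: G0=(0+0>=2)=0 G1=NOT G2=NOT 0=1 G2=0(const) G3=G2=0 -> 0100
Step 3: G0=(0+0>=2)=0 G1=NOT G2=NOT 0=1 G2=0(const) G3=G2=0 -> 0100
State from step 3 equals state from step 2 -> cycle length 1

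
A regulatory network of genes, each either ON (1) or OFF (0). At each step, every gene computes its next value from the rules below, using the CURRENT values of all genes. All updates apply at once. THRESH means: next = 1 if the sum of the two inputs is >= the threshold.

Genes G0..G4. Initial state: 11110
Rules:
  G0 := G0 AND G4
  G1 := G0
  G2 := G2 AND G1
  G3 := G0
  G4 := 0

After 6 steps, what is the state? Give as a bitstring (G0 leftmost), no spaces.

Step 1: G0=G0&G4=1&0=0 G1=G0=1 G2=G2&G1=1&1=1 G3=G0=1 G4=0(const) -> 01110
Step 2: G0=G0&G4=0&0=0 G1=G0=0 G2=G2&G1=1&1=1 G3=G0=0 G4=0(const) -> 00100
Step 3: G0=G0&G4=0&0=0 G1=G0=0 G2=G2&G1=1&0=0 G3=G0=0 G4=0(const) -> 00000
Step 4: G0=G0&G4=0&0=0 G1=G0=0 G2=G2&G1=0&0=0 G3=G0=0 G4=0(const) -> 00000
Step 5: G0=G0&G4=0&0=0 G1=G0=0 G2=G2&G1=0&0=0 G3=G0=0 G4=0(const) -> 00000
Step 6: G0=G0&G4=0&0=0 G1=G0=0 G2=G2&G1=0&0=0 G3=G0=0 G4=0(const) -> 00000

00000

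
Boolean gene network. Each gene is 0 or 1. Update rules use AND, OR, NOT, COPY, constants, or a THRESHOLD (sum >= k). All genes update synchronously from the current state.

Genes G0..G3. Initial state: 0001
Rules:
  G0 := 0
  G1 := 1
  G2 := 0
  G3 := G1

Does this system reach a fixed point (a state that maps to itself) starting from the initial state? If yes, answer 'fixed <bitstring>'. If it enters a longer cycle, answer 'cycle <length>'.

Answer: fixed 0101

Derivation:
Step 0: 0001
Step 1: G0=0(const) G1=1(const) G2=0(const) G3=G1=0 -> 0100
Step 2: G0=0(const) G1=1(const) G2=0(const) G3=G1=1 -> 0101
Step 3: G0=0(const) G1=1(const) G2=0(const) G3=G1=1 -> 0101
Fixed point reached at step 2: 0101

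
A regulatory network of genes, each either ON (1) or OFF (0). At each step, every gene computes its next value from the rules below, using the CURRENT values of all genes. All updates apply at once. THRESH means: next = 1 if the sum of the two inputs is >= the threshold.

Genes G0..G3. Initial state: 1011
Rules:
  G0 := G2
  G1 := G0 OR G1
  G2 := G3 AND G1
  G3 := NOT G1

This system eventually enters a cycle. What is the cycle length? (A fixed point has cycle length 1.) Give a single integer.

Step 0: 1011
Step 1: G0=G2=1 G1=G0|G1=1|0=1 G2=G3&G1=1&0=0 G3=NOT G1=NOT 0=1 -> 1101
Step 2: G0=G2=0 G1=G0|G1=1|1=1 G2=G3&G1=1&1=1 G3=NOT G1=NOT 1=0 -> 0110
Step 3: G0=G2=1 G1=G0|G1=0|1=1 G2=G3&G1=0&1=0 G3=NOT G1=NOT 1=0 -> 1100
Step 4: G0=G2=0 G1=G0|G1=1|1=1 G2=G3&G1=0&1=0 G3=NOT G1=NOT 1=0 -> 0100
Step 5: G0=G2=0 G1=G0|G1=0|1=1 G2=G3&G1=0&1=0 G3=NOT G1=NOT 1=0 -> 0100
State from step 5 equals state from step 4 -> cycle length 1

Answer: 1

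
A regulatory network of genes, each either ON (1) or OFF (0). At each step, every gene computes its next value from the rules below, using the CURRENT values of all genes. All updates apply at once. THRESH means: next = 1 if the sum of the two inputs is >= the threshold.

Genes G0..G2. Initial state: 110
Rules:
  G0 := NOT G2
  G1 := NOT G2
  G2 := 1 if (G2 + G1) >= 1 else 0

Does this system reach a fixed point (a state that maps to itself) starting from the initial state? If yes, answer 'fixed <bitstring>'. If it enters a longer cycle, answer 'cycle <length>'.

Answer: fixed 001

Derivation:
Step 0: 110
Step 1: G0=NOT G2=NOT 0=1 G1=NOT G2=NOT 0=1 G2=(0+1>=1)=1 -> 111
Step 2: G0=NOT G2=NOT 1=0 G1=NOT G2=NOT 1=0 G2=(1+1>=1)=1 -> 001
Step 3: G0=NOT G2=NOT 1=0 G1=NOT G2=NOT 1=0 G2=(1+0>=1)=1 -> 001
Fixed point reached at step 2: 001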